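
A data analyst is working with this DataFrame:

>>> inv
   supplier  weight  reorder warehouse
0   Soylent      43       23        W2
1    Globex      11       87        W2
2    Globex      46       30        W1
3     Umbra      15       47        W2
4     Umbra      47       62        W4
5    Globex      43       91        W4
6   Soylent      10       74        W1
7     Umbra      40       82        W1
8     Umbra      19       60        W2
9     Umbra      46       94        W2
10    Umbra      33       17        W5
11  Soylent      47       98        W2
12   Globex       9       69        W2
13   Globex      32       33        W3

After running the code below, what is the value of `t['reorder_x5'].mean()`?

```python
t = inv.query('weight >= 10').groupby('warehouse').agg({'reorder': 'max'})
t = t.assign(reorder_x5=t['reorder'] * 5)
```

filter rows where weight >= 10:
   supplier  weight  reorder warehouse
0   Soylent      43       23        W2
1    Globex      11       87        W2
2    Globex      46       30        W1
3     Umbra      15       47        W2
4     Umbra      47       62        W4
5    Globex      43       91        W4
6   Soylent      10       74        W1
7     Umbra      40       82        W1
8     Umbra      19       60        W2
9     Umbra      46       94        W2
10    Umbra      33       17        W5
11  Soylent      47       98        W2
13   Globex      32       33        W3
group by warehouse, max of reorder:
           reorder
warehouse         
W1              82
W2              98
W3              33
W4              91
W5              17
add column reorder_x5 = t['reorder'] * 5:
           reorder  reorder_x5
warehouse                     
W1              82         410
W2              98         490
W3              33         165
W4              91         455
W5              17          85
Finally, mean of column 'reorder_x5' = 321.0.

321.0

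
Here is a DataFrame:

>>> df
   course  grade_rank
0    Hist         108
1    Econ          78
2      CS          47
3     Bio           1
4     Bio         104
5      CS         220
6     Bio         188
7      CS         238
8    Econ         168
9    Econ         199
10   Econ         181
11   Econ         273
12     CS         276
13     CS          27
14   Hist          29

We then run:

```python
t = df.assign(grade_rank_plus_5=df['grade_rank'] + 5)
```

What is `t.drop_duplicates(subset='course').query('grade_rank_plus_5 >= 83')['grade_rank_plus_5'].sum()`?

196

add column grade_rank_plus_5 = df['grade_rank'] + 5:
   course  grade_rank  grade_rank_plus_5
0    Hist         108                113
1    Econ          78                 83
2      CS          47                 52
3     Bio           1                  6
4     Bio         104                109
5      CS         220                225
6     Bio         188                193
7      CS         238                243
8    Econ         168                173
9    Econ         199                204
10   Econ         181                186
11   Econ         273                278
12     CS         276                281
13     CS          27                 32
14   Hist          29                 34
drop duplicate course (keep=first):
  course  grade_rank  grade_rank_plus_5
0   Hist         108                113
1   Econ          78                 83
2     CS          47                 52
3    Bio           1                  6
filter rows where grade_rank_plus_5 >= 83:
  course  grade_rank  grade_rank_plus_5
0   Hist         108                113
1   Econ          78                 83
Finally, sum of column 'grade_rank_plus_5' = 196.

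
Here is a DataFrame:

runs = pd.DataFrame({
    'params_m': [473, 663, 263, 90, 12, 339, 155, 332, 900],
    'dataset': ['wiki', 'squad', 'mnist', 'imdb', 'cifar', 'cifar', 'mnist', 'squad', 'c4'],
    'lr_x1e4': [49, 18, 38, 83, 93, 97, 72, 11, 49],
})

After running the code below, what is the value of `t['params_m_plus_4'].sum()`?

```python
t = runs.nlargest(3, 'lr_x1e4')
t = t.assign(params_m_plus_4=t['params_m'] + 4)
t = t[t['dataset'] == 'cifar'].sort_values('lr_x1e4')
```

take 3 rows with largest lr_x1e4:
   params_m dataset  lr_x1e4
5       339   cifar       97
4        12   cifar       93
3        90    imdb       83
add column params_m_plus_4 = t['params_m'] + 4:
   params_m dataset  lr_x1e4  params_m_plus_4
5       339   cifar       97              343
4        12   cifar       93               16
3        90    imdb       83               94
filter rows where dataset == 'cifar':
   params_m dataset  lr_x1e4  params_m_plus_4
5       339   cifar       97              343
4        12   cifar       93               16
sort by lr_x1e4:
   params_m dataset  lr_x1e4  params_m_plus_4
4        12   cifar       93               16
5       339   cifar       97              343
sum of column 'params_m_plus_4' → 359

359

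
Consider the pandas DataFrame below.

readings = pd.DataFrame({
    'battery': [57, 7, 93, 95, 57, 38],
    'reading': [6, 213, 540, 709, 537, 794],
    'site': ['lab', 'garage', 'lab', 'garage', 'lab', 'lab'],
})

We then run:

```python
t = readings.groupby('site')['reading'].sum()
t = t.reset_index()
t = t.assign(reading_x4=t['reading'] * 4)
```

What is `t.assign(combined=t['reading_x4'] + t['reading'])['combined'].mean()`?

group by site, sum of reading:
site
garage     922
lab       1877
Name: reading, dtype: int64
reset_index():
     site  reading
0  garage      922
1     lab     1877
add column reading_x4 = t['reading'] * 4:
     site  reading  reading_x4
0  garage      922        3688
1     lab     1877        7508
add column combined = t['reading_x4'] + t['reading']:
     site  reading  reading_x4  combined
0  garage      922        3688      4610
1     lab     1877        7508      9385
So mean() = 6997.5.

6997.5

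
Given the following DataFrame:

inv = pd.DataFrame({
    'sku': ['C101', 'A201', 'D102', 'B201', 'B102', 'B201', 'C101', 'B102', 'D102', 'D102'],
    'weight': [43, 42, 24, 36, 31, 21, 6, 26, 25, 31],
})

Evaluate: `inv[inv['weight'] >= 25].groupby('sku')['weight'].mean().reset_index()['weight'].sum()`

filter rows where weight >= 25:
    sku  weight
0  C101      43
1  A201      42
3  B201      36
4  B102      31
7  B102      26
8  D102      25
9  D102      31
group by sku, mean of weight:
sku
A201    42.0
B102    28.5
B201    36.0
C101    43.0
D102    28.0
Name: weight, dtype: float64
reset_index():
    sku  weight
0  A201    42.0
1  B102    28.5
2  B201    36.0
3  C101    43.0
4  D102    28.0
Taking the sum of column 'weight' gives 177.5.

177.5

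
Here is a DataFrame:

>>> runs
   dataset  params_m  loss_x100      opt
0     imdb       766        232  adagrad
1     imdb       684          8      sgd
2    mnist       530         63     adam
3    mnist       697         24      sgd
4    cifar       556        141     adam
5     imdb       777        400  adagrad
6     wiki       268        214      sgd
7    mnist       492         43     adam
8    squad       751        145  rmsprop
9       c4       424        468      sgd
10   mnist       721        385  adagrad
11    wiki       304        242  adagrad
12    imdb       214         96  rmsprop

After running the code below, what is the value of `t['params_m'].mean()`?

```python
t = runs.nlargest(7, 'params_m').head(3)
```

764.666666667

take 7 rows with largest params_m:
   dataset  params_m  loss_x100      opt
5     imdb       777        400  adagrad
0     imdb       766        232  adagrad
8    squad       751        145  rmsprop
10   mnist       721        385  adagrad
3    mnist       697         24      sgd
1     imdb       684          8      sgd
4    cifar       556        141     adam
take first 3 rows:
  dataset  params_m  loss_x100      opt
5    imdb       777        400  adagrad
0    imdb       766        232  adagrad
8   squad       751        145  rmsprop
Then the mean of column 'params_m': 764.666666667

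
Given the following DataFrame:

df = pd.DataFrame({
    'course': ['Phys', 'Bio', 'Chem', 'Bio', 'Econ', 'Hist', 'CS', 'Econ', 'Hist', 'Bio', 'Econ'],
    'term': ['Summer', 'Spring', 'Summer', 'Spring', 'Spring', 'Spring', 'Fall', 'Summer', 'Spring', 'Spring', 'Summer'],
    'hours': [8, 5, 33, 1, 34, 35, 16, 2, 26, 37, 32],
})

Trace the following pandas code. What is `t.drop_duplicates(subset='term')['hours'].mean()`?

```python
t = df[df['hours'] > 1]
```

9.66666666667

filter rows where hours > 1:
   course    term  hours
0    Phys  Summer      8
1     Bio  Spring      5
2    Chem  Summer     33
4    Econ  Spring     34
5    Hist  Spring     35
6      CS    Fall     16
7    Econ  Summer      2
8    Hist  Spring     26
9     Bio  Spring     37
10   Econ  Summer     32
drop duplicate term (keep=first):
  course    term  hours
0   Phys  Summer      8
1    Bio  Spring      5
6     CS    Fall     16
mean of column 'hours' → 9.66666666667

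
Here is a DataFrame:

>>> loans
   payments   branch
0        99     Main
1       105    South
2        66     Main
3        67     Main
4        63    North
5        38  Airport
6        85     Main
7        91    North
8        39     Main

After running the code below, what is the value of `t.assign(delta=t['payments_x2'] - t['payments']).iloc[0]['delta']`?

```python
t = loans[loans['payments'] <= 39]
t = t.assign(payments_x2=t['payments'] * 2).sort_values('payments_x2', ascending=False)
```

filter rows where payments <= 39:
   payments   branch
5        38  Airport
8        39     Main
add column payments_x2 = t['payments'] * 2:
   payments   branch  payments_x2
5        38  Airport           76
8        39     Main           78
sort by payments_x2 descending:
   payments   branch  payments_x2
8        39     Main           78
5        38  Airport           76
add column delta = t['payments_x2'] - t['payments']:
   payments   branch  payments_x2  delta
8        39     Main           78     39
5        38  Airport           76     38
Hence 39.

39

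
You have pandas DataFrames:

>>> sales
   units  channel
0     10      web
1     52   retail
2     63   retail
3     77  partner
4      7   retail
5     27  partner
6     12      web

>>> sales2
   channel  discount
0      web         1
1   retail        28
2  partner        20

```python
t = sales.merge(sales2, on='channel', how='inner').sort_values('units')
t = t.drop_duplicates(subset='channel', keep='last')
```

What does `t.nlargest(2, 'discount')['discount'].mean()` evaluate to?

merge on 'channel' (how='inner') → 7 rows:
   units  channel  discount
0     10      web         1
1     52   retail        28
2     63   retail        28
3     77  partner        20
4      7   retail        28
5     27  partner        20
6     12      web         1
sort by units:
   units  channel  discount
4      7   retail        28
0     10      web         1
6     12      web         1
5     27  partner        20
1     52   retail        28
2     63   retail        28
3     77  partner        20
drop duplicate channel (keep=last):
   units  channel  discount
6     12      web         1
2     63   retail        28
3     77  partner        20
take 2 rows with largest discount:
   units  channel  discount
2     63   retail        28
3     77  partner        20
Taking the mean of column 'discount' gives 24.0.

24.0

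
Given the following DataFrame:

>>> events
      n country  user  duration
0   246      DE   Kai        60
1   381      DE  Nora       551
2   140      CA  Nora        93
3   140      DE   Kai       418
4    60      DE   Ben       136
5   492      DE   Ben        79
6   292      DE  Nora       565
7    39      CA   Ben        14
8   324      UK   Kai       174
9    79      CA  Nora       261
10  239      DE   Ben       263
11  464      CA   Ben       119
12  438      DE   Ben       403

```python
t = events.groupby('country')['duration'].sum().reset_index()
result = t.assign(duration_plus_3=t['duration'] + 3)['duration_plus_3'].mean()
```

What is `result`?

group by country, sum of duration:
country
CA     487
DE    2475
UK     174
Name: duration, dtype: int64
reset_index():
  country  duration
0      CA       487
1      DE      2475
2      UK       174
add column duration_plus_3 = t['duration'] + 3:
  country  duration  duration_plus_3
0      CA       487              490
1      DE      2475             2478
2      UK       174              177
mean of column 'duration_plus_3' → 1048.33333333

1048.33333333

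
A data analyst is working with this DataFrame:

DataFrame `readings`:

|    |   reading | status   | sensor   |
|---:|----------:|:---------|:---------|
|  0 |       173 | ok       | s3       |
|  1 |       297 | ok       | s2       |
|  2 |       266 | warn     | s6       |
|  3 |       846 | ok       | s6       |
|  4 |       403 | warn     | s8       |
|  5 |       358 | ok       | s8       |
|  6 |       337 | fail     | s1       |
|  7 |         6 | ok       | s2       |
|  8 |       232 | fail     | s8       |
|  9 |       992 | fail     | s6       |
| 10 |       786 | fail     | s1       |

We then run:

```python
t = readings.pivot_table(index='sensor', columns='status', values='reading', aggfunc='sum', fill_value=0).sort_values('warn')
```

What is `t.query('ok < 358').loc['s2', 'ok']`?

303

pivot: rows=sensor, cols=status, sum(reading):
status  fail   ok  warn
sensor                 
s1      1123    0     0
s2         0  303     0
s3         0  173     0
s6       992  846   266
s8       232  358   403
sort by warn:
status  fail   ok  warn
sensor                 
s1      1123    0     0
s2         0  303     0
s3         0  173     0
s6       992  846   266
s8       232  358   403
filter rows where ok < 358:
status  fail   ok  warn
sensor                 
s1      1123    0     0
s2         0  303     0
s3         0  173     0
So loc['s2', 'ok'] = 303.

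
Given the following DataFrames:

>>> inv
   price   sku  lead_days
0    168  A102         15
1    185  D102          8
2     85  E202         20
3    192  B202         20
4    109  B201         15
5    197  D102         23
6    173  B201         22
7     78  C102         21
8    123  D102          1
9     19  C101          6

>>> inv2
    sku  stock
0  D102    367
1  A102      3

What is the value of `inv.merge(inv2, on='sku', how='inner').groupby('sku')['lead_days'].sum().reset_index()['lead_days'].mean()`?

23.5

merge on 'sku' (how='inner') → 4 rows:
   price   sku  lead_days  stock
0    168  A102         15      3
1    185  D102          8    367
2    197  D102         23    367
3    123  D102          1    367
group by sku, sum of lead_days:
sku
A102    15
D102    32
Name: lead_days, dtype: int64
reset_index():
    sku  lead_days
0  A102         15
1  D102         32
mean of column 'lead_days' → 23.5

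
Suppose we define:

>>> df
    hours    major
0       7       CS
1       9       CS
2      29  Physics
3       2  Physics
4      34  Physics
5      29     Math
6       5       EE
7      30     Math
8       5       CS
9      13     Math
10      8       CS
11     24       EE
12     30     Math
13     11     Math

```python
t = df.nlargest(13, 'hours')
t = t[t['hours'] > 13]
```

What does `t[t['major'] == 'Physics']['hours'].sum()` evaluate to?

take 13 rows with largest hours:
    hours    major
4      34  Physics
7      30     Math
12     30     Math
2      29  Physics
5      29     Math
11     24       EE
9      13     Math
13     11     Math
1       9       CS
10      8       CS
0       7       CS
6       5       EE
8       5       CS
filter rows where hours > 13:
    hours    major
4      34  Physics
7      30     Math
12     30     Math
2      29  Physics
5      29     Math
11     24       EE
filter rows where major == 'Physics':
   hours    major
4     34  Physics
2     29  Physics
Hence 63.

63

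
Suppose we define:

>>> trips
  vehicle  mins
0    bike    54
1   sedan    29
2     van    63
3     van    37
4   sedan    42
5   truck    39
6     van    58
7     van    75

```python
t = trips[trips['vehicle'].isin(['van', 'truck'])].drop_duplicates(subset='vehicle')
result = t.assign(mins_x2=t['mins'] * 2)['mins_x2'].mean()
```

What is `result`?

filter rows where vehicle in ['van', 'truck']:
  vehicle  mins
2     van    63
3     van    37
5   truck    39
6     van    58
7     van    75
drop duplicate vehicle (keep=first):
  vehicle  mins
2     van    63
5   truck    39
add column mins_x2 = t['mins'] * 2:
  vehicle  mins  mins_x2
2     van    63      126
5   truck    39       78
Reading off the mean of column 'mins_x2', we get 102.0.

102.0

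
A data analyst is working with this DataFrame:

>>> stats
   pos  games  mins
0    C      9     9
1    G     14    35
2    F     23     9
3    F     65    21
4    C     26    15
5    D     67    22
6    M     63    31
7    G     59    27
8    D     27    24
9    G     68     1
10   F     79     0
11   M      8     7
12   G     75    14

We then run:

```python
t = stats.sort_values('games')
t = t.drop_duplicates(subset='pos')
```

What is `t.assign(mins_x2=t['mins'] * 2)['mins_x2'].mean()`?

33.6

sort by games:
   pos  games  mins
11   M      8     7
0    C      9     9
1    G     14    35
2    F     23     9
4    C     26    15
8    D     27    24
7    G     59    27
6    M     63    31
3    F     65    21
5    D     67    22
9    G     68     1
12   G     75    14
10   F     79     0
drop duplicate pos (keep=first):
   pos  games  mins
11   M      8     7
0    C      9     9
1    G     14    35
2    F     23     9
8    D     27    24
add column mins_x2 = t['mins'] * 2:
   pos  games  mins  mins_x2
11   M      8     7       14
0    C      9     9       18
1    G     14    35       70
2    F     23     9       18
8    D     27    24       48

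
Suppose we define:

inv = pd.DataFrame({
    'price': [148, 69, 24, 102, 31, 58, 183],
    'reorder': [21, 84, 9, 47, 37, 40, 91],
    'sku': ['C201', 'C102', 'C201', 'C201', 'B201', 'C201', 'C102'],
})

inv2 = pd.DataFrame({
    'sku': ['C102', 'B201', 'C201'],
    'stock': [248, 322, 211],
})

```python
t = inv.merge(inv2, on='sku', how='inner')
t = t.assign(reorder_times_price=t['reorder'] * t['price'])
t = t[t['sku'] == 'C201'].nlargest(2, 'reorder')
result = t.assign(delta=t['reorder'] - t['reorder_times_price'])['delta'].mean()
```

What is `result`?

merge on 'sku' (how='inner') → 7 rows:
   price  reorder   sku  stock
0    148       21  C201    211
1     69       84  C102    248
2     24        9  C201    211
3    102       47  C201    211
4     31       37  B201    322
5     58       40  C201    211
6    183       91  C102    248
add column reorder_times_price = t['reorder'] * t['price']:
   price  reorder   sku  stock  reorder_times_price
0    148       21  C201    211                 3108
1     69       84  C102    248                 5796
2     24        9  C201    211                  216
3    102       47  C201    211                 4794
4     31       37  B201    322                 1147
5     58       40  C201    211                 2320
6    183       91  C102    248                16653
filter rows where sku == 'C201':
   price  reorder   sku  stock  reorder_times_price
0    148       21  C201    211                 3108
2     24        9  C201    211                  216
3    102       47  C201    211                 4794
5     58       40  C201    211                 2320
take 2 rows with largest reorder:
   price  reorder   sku  stock  reorder_times_price
3    102       47  C201    211                 4794
5     58       40  C201    211                 2320
add column delta = t['reorder'] - t['reorder_times_price']:
   price  reorder   sku  stock  reorder_times_price  delta
3    102       47  C201    211                 4794  -4747
5     58       40  C201    211                 2320  -2280

-3513.5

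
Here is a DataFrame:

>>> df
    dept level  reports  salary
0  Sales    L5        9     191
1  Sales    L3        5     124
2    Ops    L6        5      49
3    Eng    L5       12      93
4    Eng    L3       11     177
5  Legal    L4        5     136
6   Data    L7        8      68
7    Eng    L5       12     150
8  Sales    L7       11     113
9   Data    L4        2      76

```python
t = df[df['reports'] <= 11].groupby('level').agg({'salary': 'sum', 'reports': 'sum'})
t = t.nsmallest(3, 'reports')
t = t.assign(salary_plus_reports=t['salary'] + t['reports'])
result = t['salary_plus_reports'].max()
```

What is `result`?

filter rows where reports <= 11:
    dept level  reports  salary
0  Sales    L5        9     191
1  Sales    L3        5     124
2    Ops    L6        5      49
4    Eng    L3       11     177
5  Legal    L4        5     136
6   Data    L7        8      68
8  Sales    L7       11     113
9   Data    L4        2      76
group by level: sum(salary), sum(reports):
       salary  reports
level                 
L3        301       16
L4        212        7
L5        191        9
L6         49        5
L7        181       19
take 3 rows with smallest reports:
       salary  reports
level                 
L6         49        5
L4        212        7
L5        191        9
add column salary_plus_reports = t['salary'] + t['reports']:
       salary  reports  salary_plus_reports
level                                      
L6         49        5                   54
L4        212        7                  219
L5        191        9                  200
Then the max of column 'salary_plus_reports': 219

219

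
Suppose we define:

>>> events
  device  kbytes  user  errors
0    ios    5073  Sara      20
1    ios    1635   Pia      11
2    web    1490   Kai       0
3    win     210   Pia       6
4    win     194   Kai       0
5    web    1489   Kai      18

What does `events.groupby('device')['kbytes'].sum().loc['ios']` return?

6708

group by device, sum of kbytes:
device
ios    6708
web    2979
win     404
Name: kbytes, dtype: int64
The value at index 'ios' is 6708.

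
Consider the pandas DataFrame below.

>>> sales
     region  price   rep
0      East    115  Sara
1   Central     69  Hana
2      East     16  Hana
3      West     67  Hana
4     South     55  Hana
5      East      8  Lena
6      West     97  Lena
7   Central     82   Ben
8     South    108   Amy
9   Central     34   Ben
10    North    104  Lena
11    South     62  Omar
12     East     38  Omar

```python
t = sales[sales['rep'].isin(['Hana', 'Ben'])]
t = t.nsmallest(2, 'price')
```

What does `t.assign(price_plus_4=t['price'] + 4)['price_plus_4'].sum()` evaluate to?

filter rows where rep in ['Hana', 'Ben']:
    region  price   rep
1  Central     69  Hana
2     East     16  Hana
3     West     67  Hana
4    South     55  Hana
7  Central     82   Ben
9  Central     34   Ben
take 2 rows with smallest price:
    region  price   rep
2     East     16  Hana
9  Central     34   Ben
add column price_plus_4 = t['price'] + 4:
    region  price   rep  price_plus_4
2     East     16  Hana            20
9  Central     34   Ben            38
Taking the sum of column 'price_plus_4' gives 58.

58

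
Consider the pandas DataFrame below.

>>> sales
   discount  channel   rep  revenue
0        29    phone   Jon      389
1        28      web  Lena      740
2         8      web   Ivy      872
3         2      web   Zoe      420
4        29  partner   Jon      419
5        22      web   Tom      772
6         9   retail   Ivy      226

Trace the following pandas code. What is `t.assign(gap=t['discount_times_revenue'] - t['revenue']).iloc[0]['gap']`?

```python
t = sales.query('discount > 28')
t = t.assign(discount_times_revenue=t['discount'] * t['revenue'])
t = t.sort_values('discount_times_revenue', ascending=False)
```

filter rows where discount > 28:
   discount  channel  rep  revenue
0        29    phone  Jon      389
4        29  partner  Jon      419
add column discount_times_revenue = t['discount'] * t['revenue']:
   discount  channel  rep  revenue  discount_times_revenue
0        29    phone  Jon      389                   11281
4        29  partner  Jon      419                   12151
sort by discount_times_revenue descending:
   discount  channel  rep  revenue  discount_times_revenue
4        29  partner  Jon      419                   12151
0        29    phone  Jon      389                   11281
add column gap = t['discount_times_revenue'] - t['revenue']:
   discount  channel  rep  revenue  discount_times_revenue    gap
4        29  partner  Jon      419                   12151  11732
0        29    phone  Jon      389                   11281  10892

11732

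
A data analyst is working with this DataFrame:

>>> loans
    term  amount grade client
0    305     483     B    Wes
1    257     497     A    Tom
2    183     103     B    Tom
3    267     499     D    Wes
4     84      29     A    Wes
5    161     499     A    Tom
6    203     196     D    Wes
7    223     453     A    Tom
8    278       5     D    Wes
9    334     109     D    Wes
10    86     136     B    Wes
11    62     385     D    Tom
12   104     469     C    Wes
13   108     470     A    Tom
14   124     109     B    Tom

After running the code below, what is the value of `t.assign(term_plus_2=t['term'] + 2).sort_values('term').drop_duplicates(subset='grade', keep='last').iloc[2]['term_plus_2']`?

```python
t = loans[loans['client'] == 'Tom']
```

filter rows where client == 'Tom':
    term  amount grade client
1    257     497     A    Tom
2    183     103     B    Tom
5    161     499     A    Tom
7    223     453     A    Tom
11    62     385     D    Tom
13   108     470     A    Tom
14   124     109     B    Tom
add column term_plus_2 = t['term'] + 2:
    term  amount grade client  term_plus_2
1    257     497     A    Tom          259
2    183     103     B    Tom          185
5    161     499     A    Tom          163
7    223     453     A    Tom          225
11    62     385     D    Tom           64
13   108     470     A    Tom          110
14   124     109     B    Tom          126
sort by term:
    term  amount grade client  term_plus_2
11    62     385     D    Tom           64
13   108     470     A    Tom          110
14   124     109     B    Tom          126
5    161     499     A    Tom          163
2    183     103     B    Tom          185
7    223     453     A    Tom          225
1    257     497     A    Tom          259
drop duplicate grade (keep=last):
    term  amount grade client  term_plus_2
11    62     385     D    Tom           64
2    183     103     B    Tom          185
1    257     497     A    Tom          259

259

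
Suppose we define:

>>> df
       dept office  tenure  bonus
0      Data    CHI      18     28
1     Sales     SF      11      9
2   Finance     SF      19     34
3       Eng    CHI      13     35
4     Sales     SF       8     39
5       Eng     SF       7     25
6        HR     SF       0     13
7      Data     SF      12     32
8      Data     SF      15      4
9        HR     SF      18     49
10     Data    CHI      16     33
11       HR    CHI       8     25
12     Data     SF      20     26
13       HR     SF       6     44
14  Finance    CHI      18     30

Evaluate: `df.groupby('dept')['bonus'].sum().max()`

group by dept, sum of bonus:
dept
Data       123
Eng         60
Finance     64
HR         131
Sales       48
Name: bonus, dtype: int64

131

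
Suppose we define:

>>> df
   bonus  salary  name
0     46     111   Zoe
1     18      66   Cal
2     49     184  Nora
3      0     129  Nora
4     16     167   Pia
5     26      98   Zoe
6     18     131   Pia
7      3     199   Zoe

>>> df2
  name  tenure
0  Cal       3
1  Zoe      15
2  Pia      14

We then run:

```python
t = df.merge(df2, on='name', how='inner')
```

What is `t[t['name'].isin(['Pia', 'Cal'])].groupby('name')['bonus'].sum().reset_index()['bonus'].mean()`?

merge on 'name' (how='inner') → 6 rows:
   bonus  salary name  tenure
0     46     111  Zoe      15
1     18      66  Cal       3
2     16     167  Pia      14
3     26      98  Zoe      15
4     18     131  Pia      14
5      3     199  Zoe      15
filter rows where name in ['Pia', 'Cal']:
   bonus  salary name  tenure
1     18      66  Cal       3
2     16     167  Pia      14
4     18     131  Pia      14
group by name, sum of bonus:
name
Cal    18
Pia    34
Name: bonus, dtype: int64
reset_index():
  name  bonus
0  Cal     18
1  Pia     34
The mean of column 'bonus' is 26.0.

26.0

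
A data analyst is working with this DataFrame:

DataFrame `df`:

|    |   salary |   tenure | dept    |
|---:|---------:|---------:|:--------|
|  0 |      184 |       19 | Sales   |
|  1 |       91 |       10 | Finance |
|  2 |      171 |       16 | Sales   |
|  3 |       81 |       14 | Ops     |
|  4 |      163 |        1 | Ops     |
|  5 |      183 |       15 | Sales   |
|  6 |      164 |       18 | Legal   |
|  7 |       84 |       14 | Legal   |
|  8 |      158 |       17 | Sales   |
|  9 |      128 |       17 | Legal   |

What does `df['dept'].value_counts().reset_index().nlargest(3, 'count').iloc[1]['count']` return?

value_counts of dept:
dept
Sales      4
Legal      3
Ops        2
Finance    1
Name: count, dtype: int64
reset_index():
      dept  count
0    Sales      4
1    Legal      3
2      Ops      2
3  Finance      1
take 3 rows with largest count:
    dept  count
0  Sales      4
1  Legal      3
2    Ops      2
So iloc[1]['count'] = 3.

3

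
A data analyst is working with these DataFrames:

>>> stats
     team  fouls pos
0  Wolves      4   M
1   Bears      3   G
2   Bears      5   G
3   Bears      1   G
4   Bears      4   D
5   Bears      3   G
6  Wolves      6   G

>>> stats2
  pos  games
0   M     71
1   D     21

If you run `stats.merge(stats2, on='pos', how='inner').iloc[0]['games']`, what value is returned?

merge on 'pos' (how='inner') → 2 rows:
     team  fouls pos  games
0  Wolves      4   M     71
1   Bears      4   D     21

71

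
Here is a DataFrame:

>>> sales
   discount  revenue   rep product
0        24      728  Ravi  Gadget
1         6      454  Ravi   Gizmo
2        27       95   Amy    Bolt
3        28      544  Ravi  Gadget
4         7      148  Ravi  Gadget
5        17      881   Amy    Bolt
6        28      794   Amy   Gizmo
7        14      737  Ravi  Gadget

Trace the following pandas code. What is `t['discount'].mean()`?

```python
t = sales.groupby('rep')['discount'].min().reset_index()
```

group by rep, min of discount:
rep
Amy     17
Ravi     6
Name: discount, dtype: int64
reset_index():
    rep  discount
0   Amy        17
1  Ravi         6
Hence 11.5.

11.5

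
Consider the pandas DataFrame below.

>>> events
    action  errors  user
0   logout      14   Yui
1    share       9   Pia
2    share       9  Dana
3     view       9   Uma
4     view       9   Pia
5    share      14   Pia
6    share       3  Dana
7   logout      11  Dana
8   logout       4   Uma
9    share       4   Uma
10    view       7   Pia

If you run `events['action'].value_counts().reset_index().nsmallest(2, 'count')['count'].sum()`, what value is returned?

value_counts of action:
action
share     5
logout    3
view      3
Name: count, dtype: int64
reset_index():
   action  count
0   share      5
1  logout      3
2    view      3
take 2 rows with smallest count:
   action  count
1  logout      3
2    view      3

6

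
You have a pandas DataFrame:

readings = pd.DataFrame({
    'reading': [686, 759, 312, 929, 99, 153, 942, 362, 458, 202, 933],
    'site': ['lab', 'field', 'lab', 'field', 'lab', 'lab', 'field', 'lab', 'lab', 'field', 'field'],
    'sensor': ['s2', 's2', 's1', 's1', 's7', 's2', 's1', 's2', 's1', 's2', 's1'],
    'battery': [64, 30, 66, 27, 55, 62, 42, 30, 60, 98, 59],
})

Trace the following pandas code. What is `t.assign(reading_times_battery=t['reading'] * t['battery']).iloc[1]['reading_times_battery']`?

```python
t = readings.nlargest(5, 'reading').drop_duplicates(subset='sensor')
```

22770

take 5 rows with largest reading:
    reading   site sensor  battery
6       942  field     s1       42
10      933  field     s1       59
3       929  field     s1       27
1       759  field     s2       30
0       686    lab     s2       64
drop duplicate sensor (keep=first):
   reading   site sensor  battery
6      942  field     s1       42
1      759  field     s2       30
add column reading_times_battery = t['reading'] * t['battery']:
   reading   site sensor  battery  reading_times_battery
6      942  field     s1       42                  39564
1      759  field     s2       30                  22770
Taking the value at position 1, column 'reading_times_battery' gives 22770.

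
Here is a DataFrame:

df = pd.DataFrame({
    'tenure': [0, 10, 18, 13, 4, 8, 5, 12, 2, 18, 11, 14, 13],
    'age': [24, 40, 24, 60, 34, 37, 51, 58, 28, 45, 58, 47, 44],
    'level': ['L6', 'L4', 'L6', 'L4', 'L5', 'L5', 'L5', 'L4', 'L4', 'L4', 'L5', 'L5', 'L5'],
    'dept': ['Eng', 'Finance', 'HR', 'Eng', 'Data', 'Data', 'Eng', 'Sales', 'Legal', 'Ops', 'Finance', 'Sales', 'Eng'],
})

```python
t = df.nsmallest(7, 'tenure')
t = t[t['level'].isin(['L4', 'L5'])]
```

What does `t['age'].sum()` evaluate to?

248

take 7 rows with smallest tenure:
    tenure  age level     dept
0        0   24    L6      Eng
8        2   28    L4    Legal
4        4   34    L5     Data
6        5   51    L5      Eng
5        8   37    L5     Data
1       10   40    L4  Finance
10      11   58    L5  Finance
filter rows where level in ['L4', 'L5']:
    tenure  age level     dept
8        2   28    L4    Legal
4        4   34    L5     Data
6        5   51    L5      Eng
5        8   37    L5     Data
1       10   40    L4  Finance
10      11   58    L5  Finance
sum of column 'age' → 248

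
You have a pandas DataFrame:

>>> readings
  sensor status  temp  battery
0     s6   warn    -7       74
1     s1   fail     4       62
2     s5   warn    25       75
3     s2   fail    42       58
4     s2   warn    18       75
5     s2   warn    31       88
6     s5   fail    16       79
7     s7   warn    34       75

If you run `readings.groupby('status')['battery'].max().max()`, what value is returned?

group by status, max of battery:
status
fail    79
warn    88
Name: battery, dtype: int64
Reading off the max of the resulting series, we get 88.

88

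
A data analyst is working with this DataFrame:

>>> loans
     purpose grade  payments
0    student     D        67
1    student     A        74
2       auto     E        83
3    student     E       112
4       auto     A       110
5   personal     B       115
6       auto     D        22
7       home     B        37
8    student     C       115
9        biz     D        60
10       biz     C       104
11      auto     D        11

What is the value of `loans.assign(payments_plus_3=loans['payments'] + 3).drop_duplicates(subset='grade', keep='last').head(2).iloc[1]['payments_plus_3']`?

113

add column payments_plus_3 = loans['payments'] + 3:
     purpose grade  payments  payments_plus_3
0    student     D        67               70
1    student     A        74               77
2       auto     E        83               86
3    student     E       112              115
4       auto     A       110              113
5   personal     B       115              118
6       auto     D        22               25
7       home     B        37               40
8    student     C       115              118
9        biz     D        60               63
10       biz     C       104              107
11      auto     D        11               14
drop duplicate grade (keep=last):
    purpose grade  payments  payments_plus_3
3   student     E       112              115
4      auto     A       110              113
7      home     B        37               40
10      biz     C       104              107
11     auto     D        11               14
take first 2 rows:
   purpose grade  payments  payments_plus_3
3  student     E       112              115
4     auto     A       110              113
Then the value at position 1, column 'payments_plus_3': 113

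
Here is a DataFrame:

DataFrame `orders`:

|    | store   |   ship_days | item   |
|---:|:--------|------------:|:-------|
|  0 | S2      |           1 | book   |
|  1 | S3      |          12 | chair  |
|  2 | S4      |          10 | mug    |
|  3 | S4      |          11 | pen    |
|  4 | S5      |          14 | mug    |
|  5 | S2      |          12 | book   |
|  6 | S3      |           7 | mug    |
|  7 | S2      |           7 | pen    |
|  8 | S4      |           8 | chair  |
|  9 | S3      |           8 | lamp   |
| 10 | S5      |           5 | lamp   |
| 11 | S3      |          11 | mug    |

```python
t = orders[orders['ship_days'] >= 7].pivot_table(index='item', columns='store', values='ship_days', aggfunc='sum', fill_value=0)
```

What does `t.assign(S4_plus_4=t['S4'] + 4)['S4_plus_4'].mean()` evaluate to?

9.8

filter rows where ship_days >= 7:
   store  ship_days   item
1     S3         12  chair
2     S4         10    mug
3     S4         11    pen
4     S5         14    mug
5     S2         12   book
6     S3          7    mug
7     S2          7    pen
8     S4          8  chair
9     S3          8   lamp
11    S3         11    mug
pivot: rows=item, cols=store, sum(ship_days):
store  S2  S3  S4  S5
item                 
book   12   0   0   0
chair   0  12   8   0
lamp    0   8   0   0
mug     0  18  10  14
pen     7   0  11   0
add column S4_plus_4 = t['S4'] + 4:
store  S2  S3  S4  S5  S4_plus_4
item                            
book   12   0   0   0          4
chair   0  12   8   0         12
lamp    0   8   0   0          4
mug     0  18  10  14         14
pen     7   0  11   0         15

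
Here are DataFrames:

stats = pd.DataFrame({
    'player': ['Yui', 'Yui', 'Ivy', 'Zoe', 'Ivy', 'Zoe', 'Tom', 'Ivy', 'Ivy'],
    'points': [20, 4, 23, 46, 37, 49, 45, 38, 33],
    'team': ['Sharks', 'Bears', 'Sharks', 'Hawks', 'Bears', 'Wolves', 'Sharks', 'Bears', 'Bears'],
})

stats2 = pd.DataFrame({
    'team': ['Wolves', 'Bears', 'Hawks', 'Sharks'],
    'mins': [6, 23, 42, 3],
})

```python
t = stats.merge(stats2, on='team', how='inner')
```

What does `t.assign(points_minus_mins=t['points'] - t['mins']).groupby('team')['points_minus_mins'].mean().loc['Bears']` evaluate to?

merge on 'team' (how='inner') → 9 rows:
  player  points    team  mins
0    Yui      20  Sharks     3
1    Yui       4   Bears    23
2    Ivy      23  Sharks     3
3    Zoe      46   Hawks    42
4    Ivy      37   Bears    23
5    Zoe      49  Wolves     6
6    Tom      45  Sharks     3
7    Ivy      38   Bears    23
8    Ivy      33   Bears    23
add column points_minus_mins = t['points'] - t['mins']:
  player  points    team  mins  points_minus_mins
0    Yui      20  Sharks     3                 17
1    Yui       4   Bears    23                -19
2    Ivy      23  Sharks     3                 20
3    Zoe      46   Hawks    42                  4
4    Ivy      37   Bears    23                 14
5    Zoe      49  Wolves     6                 43
6    Tom      45  Sharks     3                 42
7    Ivy      38   Bears    23                 15
8    Ivy      33   Bears    23                 10
group by team, mean of points_minus_mins:
team
Bears      5.000000
Hawks      4.000000
Sharks    26.333333
Wolves    43.000000
Name: points_minus_mins, dtype: float64
Hence 5.0.

5.0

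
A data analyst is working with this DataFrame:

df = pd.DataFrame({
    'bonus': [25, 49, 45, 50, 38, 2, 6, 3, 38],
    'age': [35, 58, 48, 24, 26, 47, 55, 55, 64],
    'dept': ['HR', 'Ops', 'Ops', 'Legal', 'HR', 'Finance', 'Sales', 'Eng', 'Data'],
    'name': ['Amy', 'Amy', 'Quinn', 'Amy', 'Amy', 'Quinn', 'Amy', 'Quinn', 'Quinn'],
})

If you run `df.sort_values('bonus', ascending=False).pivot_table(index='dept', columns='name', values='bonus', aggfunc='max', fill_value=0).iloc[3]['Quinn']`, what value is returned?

sort by bonus descending:
   bonus  age     dept   name
3     50   24    Legal    Amy
1     49   58      Ops    Amy
2     45   48      Ops  Quinn
4     38   26       HR    Amy
8     38   64     Data  Quinn
0     25   35       HR    Amy
6      6   55    Sales    Amy
7      3   55      Eng  Quinn
5      2   47  Finance  Quinn
pivot: rows=dept, cols=name, max(bonus):
name     Amy  Quinn
dept               
Data       0     38
Eng        0      3
Finance    0      2
HR        38      0
Legal     50      0
Ops       49     45
Sales      6      0
Hence 0.

0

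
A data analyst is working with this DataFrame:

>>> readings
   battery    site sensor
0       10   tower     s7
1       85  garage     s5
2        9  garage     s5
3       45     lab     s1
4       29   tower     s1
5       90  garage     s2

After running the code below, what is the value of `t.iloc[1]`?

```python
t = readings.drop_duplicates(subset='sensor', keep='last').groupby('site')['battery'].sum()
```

39

drop duplicate sensor (keep=last):
   battery    site sensor
0       10   tower     s7
2        9  garage     s5
4       29   tower     s1
5       90  garage     s2
group by site, sum of battery:
site
garage    99
tower     39
Name: battery, dtype: int64
Hence 39.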